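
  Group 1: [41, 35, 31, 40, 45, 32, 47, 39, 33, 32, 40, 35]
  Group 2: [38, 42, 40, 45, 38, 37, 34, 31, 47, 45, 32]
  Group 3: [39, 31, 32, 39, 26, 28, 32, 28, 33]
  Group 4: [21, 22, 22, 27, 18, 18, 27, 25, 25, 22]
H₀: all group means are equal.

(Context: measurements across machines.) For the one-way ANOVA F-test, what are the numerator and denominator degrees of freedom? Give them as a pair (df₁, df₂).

degrees of freedom = [3, 38]

k = 4 groups, N = 42 total
df = (k−1, N−k) = (4−1, 42−4) = (3, 38)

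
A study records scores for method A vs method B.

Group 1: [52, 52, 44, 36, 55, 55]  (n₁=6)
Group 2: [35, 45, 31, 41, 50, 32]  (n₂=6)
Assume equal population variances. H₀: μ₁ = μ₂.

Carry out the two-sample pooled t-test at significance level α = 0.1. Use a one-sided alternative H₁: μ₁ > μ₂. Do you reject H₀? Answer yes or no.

reject H₀: yes

x̄₁=49.000, s₁=7.537, n₁=6
x̄₂=39.000, s₂=7.616, n₂=6
s_p² = [5·7.537² + 5·7.616²]/10 = 57.4000
SE = √(s_p²·(1/6+1/6)) = 4.3742
t = (49.000−39.000)/4.3742 = 2.2861
df = 10
p-value (one-sided, H₁ greater) = 0.02265
At α=0.1: p < α → reject H₀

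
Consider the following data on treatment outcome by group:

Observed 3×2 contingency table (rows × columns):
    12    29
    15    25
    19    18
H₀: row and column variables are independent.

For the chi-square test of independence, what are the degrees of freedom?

df = (r−1)(c−1) = (3−1)·(2−1) = 2

degrees of freedom = 2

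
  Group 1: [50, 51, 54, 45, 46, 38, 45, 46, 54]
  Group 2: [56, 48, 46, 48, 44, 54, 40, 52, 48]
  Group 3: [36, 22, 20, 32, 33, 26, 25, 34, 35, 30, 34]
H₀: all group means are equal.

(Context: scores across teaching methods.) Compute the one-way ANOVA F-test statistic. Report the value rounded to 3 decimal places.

test statistic = 41.553

Group means [47.67, 48.44, 29.73], grand mean 41.103
SSB = Σnᵢ(x̄ᵢ−x̄)² = 2296.286; SSW = ΣΣ(x−x̄ᵢ)² = 718.404
MSB = 2296.286/2 = 1148.1428; MSW = 718.404/26 = 27.6309
F = MSB/MSW = 41.5528
df = (2, 26)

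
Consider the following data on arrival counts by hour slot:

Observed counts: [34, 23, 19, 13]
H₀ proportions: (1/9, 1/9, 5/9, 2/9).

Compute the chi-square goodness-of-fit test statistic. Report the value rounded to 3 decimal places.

test statistic = 97.239

n = 89; E_i = n·p_i = [9.89, 9.89, 49.44, 19.78]
χ² = (34−9.89)²/9.89 + (23−9.89)²/9.89 + (19−49.44)²/49.44 + (13−19.78)²/19.78 = 97.2393
df = 3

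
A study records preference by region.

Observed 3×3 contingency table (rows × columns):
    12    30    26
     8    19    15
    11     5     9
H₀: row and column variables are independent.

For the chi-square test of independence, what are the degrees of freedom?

df = (r−1)(c−1) = (3−1)·(3−1) = 4

degrees of freedom = 4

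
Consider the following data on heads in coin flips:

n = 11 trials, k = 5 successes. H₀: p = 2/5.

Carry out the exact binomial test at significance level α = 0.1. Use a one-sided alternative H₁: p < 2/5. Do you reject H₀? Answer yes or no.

reject H₀: no

Exact binomial: n=11, k=5, p₀=2/5=0.4000
P(X≤5) from Σ C(n,i)·p₀^i·(1−p₀)^(n−i)
p-value (one-sided, H₁ less) = 0.75350
At α=0.1: p ≥ α → fail to reject H₀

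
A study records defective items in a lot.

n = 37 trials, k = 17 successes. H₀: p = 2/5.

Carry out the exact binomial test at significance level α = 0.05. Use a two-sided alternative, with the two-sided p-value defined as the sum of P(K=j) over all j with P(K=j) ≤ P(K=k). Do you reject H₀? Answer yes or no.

Exact binomial: n=37, k=17, p₀=2/5=0.4000
P(X=j) = C(n,j)·p₀^j·(1−p₀)^(n−j); p = Σ P(X=j) over j with P(X=j) ≤ P(X=17)
p-value (two-sided) = 0.50360
At α=0.05: p ≥ α → fail to reject H₀

reject H₀: no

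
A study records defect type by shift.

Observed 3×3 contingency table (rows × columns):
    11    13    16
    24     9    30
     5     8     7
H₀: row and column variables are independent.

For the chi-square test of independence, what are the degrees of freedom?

degrees of freedom = 4

df = (r−1)(c−1) = (3−1)·(3−1) = 4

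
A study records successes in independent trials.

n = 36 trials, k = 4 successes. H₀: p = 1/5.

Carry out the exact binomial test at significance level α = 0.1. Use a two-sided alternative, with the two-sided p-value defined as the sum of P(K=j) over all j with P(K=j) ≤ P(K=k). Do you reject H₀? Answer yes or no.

Exact binomial: n=36, k=4, p₀=1/5=0.2000
P(X=j) = C(n,j)·p₀^j·(1−p₀)^(n−j); p = Σ P(X=j) over j with P(X=j) ≤ P(X=4)
p-value (two-sided) = 0.21581
At α=0.1: p ≥ α → fail to reject H₀

reject H₀: no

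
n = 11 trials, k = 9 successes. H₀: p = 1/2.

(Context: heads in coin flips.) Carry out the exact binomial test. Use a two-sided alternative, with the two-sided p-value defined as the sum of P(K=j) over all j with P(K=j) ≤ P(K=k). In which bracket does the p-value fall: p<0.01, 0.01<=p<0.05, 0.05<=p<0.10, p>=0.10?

Exact binomial: n=11, k=9, p₀=1/2=0.5000
P(X=j) = C(n,j)·p₀^j·(1−p₀)^(n−j); p = Σ P(X=j) over j with P(X=j) ≤ P(X=9)
p-value (two-sided) = 0.06543
→ bracket: 0.05<=p<0.10

p-value bracket: 0.05<=p<0.10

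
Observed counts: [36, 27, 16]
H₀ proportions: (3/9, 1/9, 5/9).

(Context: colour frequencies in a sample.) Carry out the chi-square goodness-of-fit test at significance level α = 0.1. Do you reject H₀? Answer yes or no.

n = 79; E_i = n·p_i = [26.33, 8.78, 43.89]
χ² = (36−26.33)²/26.33 + (27−8.78)²/8.78 + (16−43.89)²/43.89 = 59.0987
df = 2
p-value (upper-tail) = 0.00000
At α=0.1: p < α → reject H₀

reject H₀: yes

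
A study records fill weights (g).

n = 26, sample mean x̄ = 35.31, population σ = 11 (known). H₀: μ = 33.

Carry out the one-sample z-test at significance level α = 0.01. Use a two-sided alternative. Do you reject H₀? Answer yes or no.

SE = σ/√n = 11/√26 = 2.1573
z = (x̄−μ₀)/SE = (35.31−33)/2.1573 = 1.0708
p-value (two-sided) = 0.28426
At α=0.01: p ≥ α → fail to reject H₀

reject H₀: no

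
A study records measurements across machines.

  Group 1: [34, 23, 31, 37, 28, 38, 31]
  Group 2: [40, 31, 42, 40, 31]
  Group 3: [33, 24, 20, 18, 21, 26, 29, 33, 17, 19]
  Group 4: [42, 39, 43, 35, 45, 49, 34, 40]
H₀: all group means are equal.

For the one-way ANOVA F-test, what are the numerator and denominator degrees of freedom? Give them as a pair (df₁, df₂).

degrees of freedom = [3, 26]

k = 4 groups, N = 30 total
df = (k−1, N−k) = (4−1, 30−4) = (3, 26)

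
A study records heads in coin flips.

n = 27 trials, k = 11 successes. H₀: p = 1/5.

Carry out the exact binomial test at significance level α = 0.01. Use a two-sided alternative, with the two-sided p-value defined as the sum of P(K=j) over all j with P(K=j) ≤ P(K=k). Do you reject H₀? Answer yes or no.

reject H₀: no

Exact binomial: n=27, k=11, p₀=1/5=0.2000
P(X=j) = C(n,j)·p₀^j·(1−p₀)^(n−j); p = Σ P(X=j) over j with P(X=j) ≤ P(X=11)
p-value (two-sided) = 0.01339
At α=0.01: p ≥ α → fail to reject H₀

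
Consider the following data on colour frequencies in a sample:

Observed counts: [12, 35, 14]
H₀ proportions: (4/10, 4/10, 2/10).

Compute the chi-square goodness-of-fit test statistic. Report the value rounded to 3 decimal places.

n = 61; E_i = n·p_i = [24.40, 24.40, 12.20]
χ² = (12−24.40)²/24.40 + (35−24.40)²/24.40 + (14−12.20)²/12.20 = 11.1721
df = 2

test statistic = 11.172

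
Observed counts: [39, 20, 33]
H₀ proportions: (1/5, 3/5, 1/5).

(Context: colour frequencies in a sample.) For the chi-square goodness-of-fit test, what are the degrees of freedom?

degrees of freedom = 2

df = k − 1 = 3 − 1 = 2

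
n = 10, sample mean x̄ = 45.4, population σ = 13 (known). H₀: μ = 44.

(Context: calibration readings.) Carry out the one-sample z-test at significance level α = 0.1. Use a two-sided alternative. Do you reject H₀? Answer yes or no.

reject H₀: no

SE = σ/√n = 13/√10 = 4.1110
z = (x̄−μ₀)/SE = (45.4−44)/4.1110 = 0.3406
p-value (two-sided) = 0.73344
At α=0.1: p ≥ α → fail to reject H₀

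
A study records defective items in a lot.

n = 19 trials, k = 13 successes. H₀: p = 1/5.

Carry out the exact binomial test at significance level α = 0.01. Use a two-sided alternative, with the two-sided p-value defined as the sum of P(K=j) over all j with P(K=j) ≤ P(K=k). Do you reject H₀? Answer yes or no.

Exact binomial: n=19, k=13, p₀=1/5=0.2000
P(X=j) = C(n,j)·p₀^j·(1−p₀)^(n−j); p = Σ P(X=j) over j with P(X=j) ≤ P(X=13)
p-value (two-sided) = 0.00001
At α=0.01: p < α → reject H₀

reject H₀: yes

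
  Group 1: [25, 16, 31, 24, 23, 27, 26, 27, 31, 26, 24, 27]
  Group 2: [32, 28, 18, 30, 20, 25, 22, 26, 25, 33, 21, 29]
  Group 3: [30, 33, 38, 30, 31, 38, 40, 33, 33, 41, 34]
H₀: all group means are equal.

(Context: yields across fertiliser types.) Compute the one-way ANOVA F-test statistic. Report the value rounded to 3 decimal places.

Group means [25.58, 25.75, 34.64], grand mean 28.486
SSB = Σnᵢ(x̄ᵢ−x̄)² = 607.031; SSW = ΣΣ(x−x̄ᵢ)² = 581.712
MSB = 607.031/2 = 303.5154; MSW = 581.712/32 = 18.1785
F = MSB/MSW = 16.6964
df = (2, 32)

test statistic = 16.696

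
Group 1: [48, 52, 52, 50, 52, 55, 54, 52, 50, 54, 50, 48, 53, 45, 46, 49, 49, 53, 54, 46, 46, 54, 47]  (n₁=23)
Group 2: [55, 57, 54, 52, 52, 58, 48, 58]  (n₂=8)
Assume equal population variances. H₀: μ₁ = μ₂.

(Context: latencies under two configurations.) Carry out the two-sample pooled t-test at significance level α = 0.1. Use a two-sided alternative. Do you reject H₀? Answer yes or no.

x̄₁=50.391, s₁=3.100, n₁=23
x̄₂=54.250, s₂=3.495, n₂=8
s_p² = [22·3.100² + 7·3.495²]/29 = 10.2406
SE = √(s_p²·(1/23+1/8)) = 1.3135
t = (50.391−54.250)/1.3135 = -2.9377
df = 29
p-value (two-sided) = 0.00642
At α=0.1: p < α → reject H₀

reject H₀: yes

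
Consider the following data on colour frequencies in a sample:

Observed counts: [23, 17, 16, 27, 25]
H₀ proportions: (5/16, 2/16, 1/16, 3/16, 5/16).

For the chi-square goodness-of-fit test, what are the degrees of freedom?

df = k − 1 = 5 − 1 = 4

degrees of freedom = 4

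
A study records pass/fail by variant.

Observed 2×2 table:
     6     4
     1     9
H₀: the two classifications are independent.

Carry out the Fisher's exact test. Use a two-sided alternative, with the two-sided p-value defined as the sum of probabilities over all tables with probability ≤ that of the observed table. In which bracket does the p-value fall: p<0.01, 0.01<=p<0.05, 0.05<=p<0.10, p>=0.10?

p-value bracket: 0.05<=p<0.10

Margins: r₁=10, r₂=10, c₁=7, c₂=13, n=20
p_obs = C(10,6)·C(10,1)/C(20,7); sum pmf over tables with pmf ≤ p_obs
p-value (two-sided) = 0.05728
→ bracket: 0.05<=p<0.10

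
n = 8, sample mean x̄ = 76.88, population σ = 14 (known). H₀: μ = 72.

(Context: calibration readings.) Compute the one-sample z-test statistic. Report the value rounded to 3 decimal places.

SE = σ/√n = 14/√8 = 4.9497
z = (x̄−μ₀)/SE = (76.88−72)/4.9497 = 0.9859

test statistic = 0.986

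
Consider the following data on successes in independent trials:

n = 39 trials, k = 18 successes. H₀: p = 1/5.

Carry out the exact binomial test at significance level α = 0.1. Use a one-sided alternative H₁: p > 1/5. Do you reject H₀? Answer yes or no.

Exact binomial: n=39, k=18, p₀=1/5=0.2000
P(X≥18) from Σ C(n,i)·p₀^i·(1−p₀)^(n−i)
p-value (one-sided, H₁ greater) = 0.00021
At α=0.1: p < α → reject H₀

reject H₀: yes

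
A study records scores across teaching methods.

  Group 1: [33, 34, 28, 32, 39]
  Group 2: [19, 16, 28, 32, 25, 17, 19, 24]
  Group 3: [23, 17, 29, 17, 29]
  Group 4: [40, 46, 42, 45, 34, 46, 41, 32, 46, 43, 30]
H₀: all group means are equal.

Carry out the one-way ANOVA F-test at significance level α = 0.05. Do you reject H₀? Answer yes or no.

reject H₀: yes

Group means [33.20, 22.50, 23.00, 40.45], grand mean 31.241
SSB = Σnᵢ(x̄ᵢ−x̄)² = 1903.783; SSW = ΣΣ(x−x̄ᵢ)² = 777.527
MSB = 1903.783/3 = 634.5944; MSW = 777.527/25 = 31.1011
F = MSB/MSW = 20.4042
df = (3, 25)
p-value (upper-tail) = 0.00000
At α=0.05: p < α → reject H₀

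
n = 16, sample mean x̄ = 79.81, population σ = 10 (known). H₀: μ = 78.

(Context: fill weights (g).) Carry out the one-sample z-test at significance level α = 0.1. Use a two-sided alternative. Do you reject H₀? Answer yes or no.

reject H₀: no

SE = σ/√n = 10/√16 = 2.5000
z = (x̄−μ₀)/SE = (79.81−78)/2.5000 = 0.7240
p-value (two-sided) = 0.46907
At α=0.1: p ≥ α → fail to reject H₀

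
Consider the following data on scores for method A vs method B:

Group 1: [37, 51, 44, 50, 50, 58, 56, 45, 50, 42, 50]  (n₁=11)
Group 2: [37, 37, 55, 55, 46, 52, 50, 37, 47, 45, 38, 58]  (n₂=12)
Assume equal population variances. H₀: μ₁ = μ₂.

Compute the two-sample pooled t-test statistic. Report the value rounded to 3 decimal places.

x̄₁=48.455, s₁=6.072, n₁=11
x̄₂=46.417, s₂=7.775, n₂=12
s_p² = [10·6.072² + 11·7.775²]/21 = 49.2211
SE = √(s_p²·(1/11+1/12)) = 2.9286
t = (48.455−46.417)/2.9286 = 0.6959
df = 21

test statistic = 0.696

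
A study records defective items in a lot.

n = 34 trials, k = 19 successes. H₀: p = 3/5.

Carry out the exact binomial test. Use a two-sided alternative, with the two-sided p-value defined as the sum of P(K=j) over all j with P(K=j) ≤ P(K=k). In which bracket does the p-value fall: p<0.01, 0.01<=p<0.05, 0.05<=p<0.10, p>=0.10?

Exact binomial: n=34, k=19, p₀=3/5=0.6000
P(X=j) = C(n,j)·p₀^j·(1−p₀)^(n−j); p = Σ P(X=j) over j with P(X=j) ≤ P(X=19)
p-value (two-sided) = 0.72677
→ bracket: p>=0.10

p-value bracket: p>=0.10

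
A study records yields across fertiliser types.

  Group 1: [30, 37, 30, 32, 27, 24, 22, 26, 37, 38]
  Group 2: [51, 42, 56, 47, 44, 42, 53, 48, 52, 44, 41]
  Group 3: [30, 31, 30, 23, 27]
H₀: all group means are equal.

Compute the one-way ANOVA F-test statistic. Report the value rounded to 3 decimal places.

test statistic = 38.588

Group means [30.30, 47.27, 28.20], grand mean 37.077
SSB = Σnᵢ(x̄ᵢ−x̄)² = 1996.764; SSW = ΣΣ(x−x̄ᵢ)² = 595.082
MSB = 1996.764/2 = 998.3822; MSW = 595.082/23 = 25.8731
F = MSB/MSW = 38.5876
df = (2, 23)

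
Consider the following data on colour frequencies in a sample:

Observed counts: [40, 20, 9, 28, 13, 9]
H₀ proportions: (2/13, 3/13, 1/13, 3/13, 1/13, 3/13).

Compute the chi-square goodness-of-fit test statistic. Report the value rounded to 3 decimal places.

n = 119; E_i = n·p_i = [18.31, 27.46, 9.15, 27.46, 9.15, 27.46]
χ² = (40−18.31)²/18.31 + (20−27.46)²/27.46 + (9−9.15)²/9.15 + (28−27.46)²/27.46 + (13−9.15)²/9.15 + (9−27.46)²/27.46 = 41.7703
df = 5

test statistic = 41.770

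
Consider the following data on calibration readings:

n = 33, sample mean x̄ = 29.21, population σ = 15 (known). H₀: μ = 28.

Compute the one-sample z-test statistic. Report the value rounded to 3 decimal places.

SE = σ/√n = 15/√33 = 2.6112
z = (x̄−μ₀)/SE = (29.21−28)/2.6112 = 0.4634

test statistic = 0.463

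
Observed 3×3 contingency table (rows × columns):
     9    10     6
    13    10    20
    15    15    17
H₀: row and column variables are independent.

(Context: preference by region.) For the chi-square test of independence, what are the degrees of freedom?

degrees of freedom = 4

df = (r−1)(c−1) = (3−1)·(3−1) = 4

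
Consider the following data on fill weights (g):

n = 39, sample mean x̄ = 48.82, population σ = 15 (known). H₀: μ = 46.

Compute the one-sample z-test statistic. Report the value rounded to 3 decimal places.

SE = σ/√n = 15/√39 = 2.4019
z = (x̄−μ₀)/SE = (48.82−46)/2.4019 = 1.1741

test statistic = 1.174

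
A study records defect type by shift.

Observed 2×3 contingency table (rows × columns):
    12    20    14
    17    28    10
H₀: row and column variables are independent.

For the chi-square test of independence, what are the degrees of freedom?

degrees of freedom = 2

df = (r−1)(c−1) = (2−1)·(3−1) = 2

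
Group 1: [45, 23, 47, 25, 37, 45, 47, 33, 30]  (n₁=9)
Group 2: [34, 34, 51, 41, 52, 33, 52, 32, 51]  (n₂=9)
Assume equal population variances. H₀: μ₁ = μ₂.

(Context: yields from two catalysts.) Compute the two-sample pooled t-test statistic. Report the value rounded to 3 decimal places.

test statistic = -1.208

x̄₁=36.889, s₁=9.571, n₁=9
x̄₂=42.222, s₂=9.162, n₂=9
s_p² = [8·9.571² + 8·9.162²]/16 = 87.7778
SE = √(s_p²·(1/9+1/9)) = 4.4166
t = (36.889−42.222)/4.4166 = -1.2076
df = 16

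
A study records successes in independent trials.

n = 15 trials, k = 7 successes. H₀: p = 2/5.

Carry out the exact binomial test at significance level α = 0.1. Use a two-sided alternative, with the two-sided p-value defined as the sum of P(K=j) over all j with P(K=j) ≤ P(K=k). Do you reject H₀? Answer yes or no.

Exact binomial: n=15, k=7, p₀=2/5=0.4000
P(X=j) = C(n,j)·p₀^j·(1−p₀)^(n−j); p = Σ P(X=j) over j with P(X=j) ≤ P(X=7)
p-value (two-sided) = 0.60746
At α=0.1: p ≥ α → fail to reject H₀

reject H₀: no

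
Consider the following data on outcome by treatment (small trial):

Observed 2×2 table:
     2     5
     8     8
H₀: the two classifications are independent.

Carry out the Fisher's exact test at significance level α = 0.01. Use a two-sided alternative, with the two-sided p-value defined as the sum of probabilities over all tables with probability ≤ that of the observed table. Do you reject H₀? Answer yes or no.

Margins: r₁=7, r₂=16, c₁=10, c₂=13, n=23
p_obs = C(7,2)·C(16,8)/C(23,10); sum pmf over tables with pmf ≤ p_obs
p-value (two-sided) = 0.40503
At α=0.01: p ≥ α → fail to reject H₀

reject H₀: no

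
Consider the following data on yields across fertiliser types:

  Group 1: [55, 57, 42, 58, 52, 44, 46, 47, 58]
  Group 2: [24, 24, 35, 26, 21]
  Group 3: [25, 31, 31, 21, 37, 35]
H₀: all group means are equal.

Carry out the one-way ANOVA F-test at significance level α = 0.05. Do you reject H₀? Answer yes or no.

reject H₀: yes

Group means [51.00, 26.00, 30.00], grand mean 38.450
SSB = Σnᵢ(x̄ᵢ−x̄)² = 2620.950; SSW = ΣΣ(x−x̄ᵢ)² = 618.000
MSB = 2620.950/2 = 1310.4750; MSW = 618.000/17 = 36.3529
F = MSB/MSW = 36.0487
df = (2, 17)
p-value (upper-tail) = 0.00000
At α=0.05: p < α → reject H₀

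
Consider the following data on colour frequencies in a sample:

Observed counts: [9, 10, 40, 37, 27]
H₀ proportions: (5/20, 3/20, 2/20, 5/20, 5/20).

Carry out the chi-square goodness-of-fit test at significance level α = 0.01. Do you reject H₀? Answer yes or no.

n = 123; E_i = n·p_i = [30.75, 18.45, 12.30, 30.75, 30.75]
χ² = (9−30.75)²/30.75 + (10−18.45)²/18.45 + (40−12.30)²/12.30 + (37−30.75)²/30.75 + (27−30.75)²/30.75 = 83.3631
df = 4
p-value (upper-tail) = 0.00000
At α=0.01: p < α → reject H₀

reject H₀: yes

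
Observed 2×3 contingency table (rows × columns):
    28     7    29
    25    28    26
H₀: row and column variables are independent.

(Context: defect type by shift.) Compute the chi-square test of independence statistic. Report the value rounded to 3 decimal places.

Row totals [64, 79], col totals [53, 35, 55], n=143
χ² = (28−23.72)²/23.72 + (7−15.66)²/15.66 + (29−24.62)²/24.62 + (25−29.28)²/29.28 + (28−19.34)²/19.34 + (26−30.38)²/30.38 = 11.4864
df = 2

test statistic = 11.486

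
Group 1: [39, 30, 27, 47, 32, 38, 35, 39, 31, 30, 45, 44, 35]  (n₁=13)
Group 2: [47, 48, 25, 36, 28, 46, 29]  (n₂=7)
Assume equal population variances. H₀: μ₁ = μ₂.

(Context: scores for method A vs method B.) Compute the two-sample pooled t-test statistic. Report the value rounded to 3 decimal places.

test statistic = -0.191

x̄₁=36.308, s₁=6.343, n₁=13
x̄₂=37.000, s₂=9.933, n₂=7
s_p² = [12·6.343² + 6·9.933²]/18 = 59.7094
SE = √(s_p²·(1/13+1/7)) = 3.6226
t = (36.308−37.000)/3.6226 = -0.1911
df = 18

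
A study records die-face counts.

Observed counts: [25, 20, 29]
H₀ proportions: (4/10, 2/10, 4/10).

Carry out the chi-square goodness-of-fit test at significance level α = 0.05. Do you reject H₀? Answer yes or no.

n = 74; E_i = n·p_i = [29.60, 14.80, 29.60]
χ² = (25−29.60)²/29.60 + (20−14.80)²/14.80 + (29−29.60)²/29.60 = 2.5541
df = 2
p-value (upper-tail) = 0.27887
At α=0.05: p ≥ α → fail to reject H₀

reject H₀: no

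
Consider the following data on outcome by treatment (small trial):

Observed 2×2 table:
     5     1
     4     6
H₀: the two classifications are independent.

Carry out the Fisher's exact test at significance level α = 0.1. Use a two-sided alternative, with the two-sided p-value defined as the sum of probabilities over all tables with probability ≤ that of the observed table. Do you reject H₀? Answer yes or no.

Margins: r₁=6, r₂=10, c₁=9, c₂=7, n=16
p_obs = C(6,5)·C(10,4)/C(16,9); sum pmf over tables with pmf ≤ p_obs
p-value (two-sided) = 0.14510
At α=0.1: p ≥ α → fail to reject H₀

reject H₀: no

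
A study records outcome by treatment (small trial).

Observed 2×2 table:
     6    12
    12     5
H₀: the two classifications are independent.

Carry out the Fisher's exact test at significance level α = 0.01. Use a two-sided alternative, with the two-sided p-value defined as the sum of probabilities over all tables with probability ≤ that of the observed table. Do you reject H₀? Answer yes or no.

Margins: r₁=18, r₂=17, c₁=18, c₂=17, n=35
p_obs = C(18,6)·C(17,12)/C(35,18); sum pmf over tables with pmf ≤ p_obs
p-value (two-sided) = 0.04371
At α=0.01: p ≥ α → fail to reject H₀

reject H₀: no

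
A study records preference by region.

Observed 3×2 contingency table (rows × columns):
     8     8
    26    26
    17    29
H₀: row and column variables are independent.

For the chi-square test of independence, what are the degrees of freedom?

degrees of freedom = 2

df = (r−1)(c−1) = (3−1)·(2−1) = 2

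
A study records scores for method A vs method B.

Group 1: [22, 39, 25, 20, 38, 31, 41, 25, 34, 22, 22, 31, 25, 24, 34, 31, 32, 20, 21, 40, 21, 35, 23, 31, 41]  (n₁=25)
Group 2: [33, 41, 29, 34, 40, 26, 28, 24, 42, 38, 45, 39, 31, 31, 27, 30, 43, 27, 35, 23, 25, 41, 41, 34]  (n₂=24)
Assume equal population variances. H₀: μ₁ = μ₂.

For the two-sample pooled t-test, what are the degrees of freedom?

df = n₁ + n₂ − 2 = 25 + 24 − 2 = 47

degrees of freedom = 47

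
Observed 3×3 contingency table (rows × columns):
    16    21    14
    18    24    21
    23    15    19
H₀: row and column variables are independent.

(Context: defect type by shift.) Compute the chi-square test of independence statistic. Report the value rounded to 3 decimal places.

test statistic = 3.673

Row totals [51, 63, 57], col totals [57, 60, 54], n=171
χ² = (16−17.00)²/17.00 + (21−17.89)²/17.89 + (14−16.11)²/16.11 + (18−21.00)²/21.00 + (24−22.11)²/22.11 + (21−19.89)²/19.89 + (23−19.00)²/19.00 + (15−20.00)²/20.00 + (19−18.00)²/18.00 = 3.6729
df = 4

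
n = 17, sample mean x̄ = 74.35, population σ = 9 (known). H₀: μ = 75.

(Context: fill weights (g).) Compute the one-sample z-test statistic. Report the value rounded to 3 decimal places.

SE = σ/√n = 9/√17 = 2.1828
z = (x̄−μ₀)/SE = (74.35−75)/2.1828 = -0.2978

test statistic = -0.298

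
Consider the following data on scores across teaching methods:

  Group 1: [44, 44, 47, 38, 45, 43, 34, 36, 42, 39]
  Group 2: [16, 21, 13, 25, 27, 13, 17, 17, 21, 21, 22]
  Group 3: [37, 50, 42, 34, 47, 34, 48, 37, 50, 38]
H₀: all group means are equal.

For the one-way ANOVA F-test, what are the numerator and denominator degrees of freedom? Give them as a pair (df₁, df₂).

k = 3 groups, N = 31 total
df = (k−1, N−k) = (3−1, 31−3) = (2, 28)

degrees of freedom = [2, 28]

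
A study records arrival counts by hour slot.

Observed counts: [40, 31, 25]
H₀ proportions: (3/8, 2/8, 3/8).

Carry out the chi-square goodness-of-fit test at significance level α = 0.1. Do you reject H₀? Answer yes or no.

n = 96; E_i = n·p_i = [36.00, 24.00, 36.00]
χ² = (40−36.00)²/36.00 + (31−24.00)²/24.00 + (25−36.00)²/36.00 = 5.8472
df = 2
p-value (upper-tail) = 0.05374
At α=0.1: p < α → reject H₀

reject H₀: yes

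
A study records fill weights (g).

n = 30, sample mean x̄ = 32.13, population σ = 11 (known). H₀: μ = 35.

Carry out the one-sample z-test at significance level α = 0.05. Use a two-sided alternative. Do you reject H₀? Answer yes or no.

reject H₀: no

SE = σ/√n = 11/√30 = 2.0083
z = (x̄−μ₀)/SE = (32.13−35)/2.0083 = -1.4291
p-value (two-sided) = 0.15299
At α=0.05: p ≥ α → fail to reject H₀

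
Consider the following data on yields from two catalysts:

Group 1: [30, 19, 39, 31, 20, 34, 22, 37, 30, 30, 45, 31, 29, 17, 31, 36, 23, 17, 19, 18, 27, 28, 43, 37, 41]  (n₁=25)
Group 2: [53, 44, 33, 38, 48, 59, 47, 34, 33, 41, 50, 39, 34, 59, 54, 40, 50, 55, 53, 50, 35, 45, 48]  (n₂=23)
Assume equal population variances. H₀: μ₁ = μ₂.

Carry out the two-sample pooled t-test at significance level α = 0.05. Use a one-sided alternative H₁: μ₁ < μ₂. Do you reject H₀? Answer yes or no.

reject H₀: yes

x̄₁=29.360, s₁=8.391, n₁=25
x̄₂=45.304, s₂=8.401, n₂=23
s_p² = [24·8.391² + 22·8.401²]/46 = 70.4919
SE = √(s_p²·(1/25+1/23)) = 2.4258
t = (29.360−45.304)/2.4258 = -6.5728
df = 46
p-value (one-sided, H₁ less) = 0.00000
At α=0.05: p < α → reject H₀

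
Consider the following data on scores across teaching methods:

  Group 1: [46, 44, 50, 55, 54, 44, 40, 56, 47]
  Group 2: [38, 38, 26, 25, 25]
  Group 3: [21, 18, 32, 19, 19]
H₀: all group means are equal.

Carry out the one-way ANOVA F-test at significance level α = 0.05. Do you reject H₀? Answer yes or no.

Group means [48.44, 30.40, 21.80], grand mean 36.684
SSB = Σnᵢ(x̄ᵢ−x̄)² = 2549.883; SSW = ΣΣ(x−x̄ᵢ)² = 580.222
MSB = 2549.883/2 = 1274.9415; MSW = 580.222/16 = 36.2639
F = MSB/MSW = 35.1573
df = (2, 16)
p-value (upper-tail) = 0.00000
At α=0.05: p < α → reject H₀

reject H₀: yes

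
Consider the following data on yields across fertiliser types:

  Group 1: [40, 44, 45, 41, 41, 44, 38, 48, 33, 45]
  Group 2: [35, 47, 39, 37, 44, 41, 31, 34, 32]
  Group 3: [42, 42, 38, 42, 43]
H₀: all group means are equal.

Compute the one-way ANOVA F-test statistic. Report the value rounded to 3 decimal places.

Group means [41.90, 37.78, 41.40], grand mean 40.250
SSB = Σnᵢ(x̄ᵢ−x̄)² = 88.844; SSW = ΣΣ(x−x̄ᵢ)² = 417.656
MSB = 88.844/2 = 44.4222; MSW = 417.656/21 = 19.8884
F = MSB/MSW = 2.2336
df = (2, 21)

test statistic = 2.234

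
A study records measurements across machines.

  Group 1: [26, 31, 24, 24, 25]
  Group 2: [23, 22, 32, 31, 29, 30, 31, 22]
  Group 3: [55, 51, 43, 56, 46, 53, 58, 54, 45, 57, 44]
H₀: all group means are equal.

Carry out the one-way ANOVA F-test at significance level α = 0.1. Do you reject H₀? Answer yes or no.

reject H₀: yes

Group means [26.00, 27.50, 51.09], grand mean 38.000
SSB = Σnᵢ(x̄ᵢ−x̄)² = 3487.091; SSW = ΣΣ(x−x̄ᵢ)² = 480.909
MSB = 3487.091/2 = 1743.5455; MSW = 480.909/21 = 22.9004
F = MSB/MSW = 76.1359
df = (2, 21)
p-value (upper-tail) = 0.00000
At α=0.1: p < α → reject H₀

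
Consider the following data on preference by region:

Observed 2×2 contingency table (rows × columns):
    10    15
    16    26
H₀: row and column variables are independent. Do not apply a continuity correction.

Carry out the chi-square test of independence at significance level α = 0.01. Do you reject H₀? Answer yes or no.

reject H₀: no

Row totals [25, 42], col totals [26, 41], n=67
χ² = (10−9.70)²/9.70 + (15−15.30)²/15.30 + (16−16.30)²/16.30 + (26−25.70)²/25.70 = 0.0239
df = 1
p-value (upper-tail) = 0.87703
At α=0.01: p ≥ α → fail to reject H₀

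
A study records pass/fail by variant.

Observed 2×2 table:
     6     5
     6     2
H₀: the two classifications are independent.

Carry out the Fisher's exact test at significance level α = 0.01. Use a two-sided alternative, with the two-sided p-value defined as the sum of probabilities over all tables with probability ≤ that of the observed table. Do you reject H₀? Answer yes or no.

Margins: r₁=11, r₂=8, c₁=12, c₂=7, n=19
p_obs = C(11,6)·C(8,6)/C(19,12); sum pmf over tables with pmf ≤ p_obs
p-value (two-sided) = 0.63325
At α=0.01: p ≥ α → fail to reject H₀

reject H₀: no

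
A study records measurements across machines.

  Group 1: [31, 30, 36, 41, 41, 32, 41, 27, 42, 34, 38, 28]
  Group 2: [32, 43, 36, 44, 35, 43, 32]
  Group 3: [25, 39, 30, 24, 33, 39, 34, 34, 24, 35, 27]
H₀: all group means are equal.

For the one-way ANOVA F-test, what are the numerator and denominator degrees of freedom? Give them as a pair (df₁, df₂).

degrees of freedom = [2, 27]

k = 3 groups, N = 30 total
df = (k−1, N−k) = (3−1, 30−3) = (2, 27)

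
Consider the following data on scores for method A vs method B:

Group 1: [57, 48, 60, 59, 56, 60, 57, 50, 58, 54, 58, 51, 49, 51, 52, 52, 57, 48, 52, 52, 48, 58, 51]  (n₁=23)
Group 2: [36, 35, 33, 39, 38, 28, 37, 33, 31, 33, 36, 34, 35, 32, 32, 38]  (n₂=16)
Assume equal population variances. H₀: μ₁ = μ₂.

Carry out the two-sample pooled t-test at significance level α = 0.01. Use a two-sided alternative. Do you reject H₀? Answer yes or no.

reject H₀: yes

x̄₁=53.826, s₁=4.086, n₁=23
x̄₂=34.375, s₂=2.941, n₂=16
s_p² = [22·4.086² + 15·2.941²]/37 = 13.4339
SE = √(s_p²·(1/23+1/16)) = 1.1932
t = (53.826−34.375)/1.1932 = 16.3018
df = 37
p-value (two-sided) = 0.00000
At α=0.01: p < α → reject H₀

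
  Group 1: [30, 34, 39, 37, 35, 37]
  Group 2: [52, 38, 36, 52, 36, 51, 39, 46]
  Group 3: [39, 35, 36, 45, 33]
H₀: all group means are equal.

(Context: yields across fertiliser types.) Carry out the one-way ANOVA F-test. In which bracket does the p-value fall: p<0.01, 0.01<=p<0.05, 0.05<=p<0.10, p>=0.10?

Group means [35.33, 43.75, 37.60], grand mean 39.474
SSB = Σnᵢ(x̄ᵢ−x̄)² = 266.704; SSW = ΣΣ(x−x̄ᵢ)² = 506.033
MSB = 266.704/2 = 133.3518; MSW = 506.033/16 = 31.6271
F = MSB/MSW = 4.2164
df = (2, 16)
p-value (upper-tail) = 0.03382
→ bracket: 0.01<=p<0.05

p-value bracket: 0.01<=p<0.05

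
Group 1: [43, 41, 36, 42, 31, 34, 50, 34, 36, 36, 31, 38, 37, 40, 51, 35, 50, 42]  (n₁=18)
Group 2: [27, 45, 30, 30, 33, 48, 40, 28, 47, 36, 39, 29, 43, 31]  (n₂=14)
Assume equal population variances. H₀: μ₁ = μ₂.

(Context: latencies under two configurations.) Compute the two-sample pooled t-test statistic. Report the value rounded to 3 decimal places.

test statistic = 1.302

x̄₁=39.278, s₁=6.182, n₁=18
x̄₂=36.143, s₂=7.441, n₂=14
s_p² = [17·6.182² + 13·7.441²]/30 = 45.6442
SE = √(s_p²·(1/18+1/14)) = 2.4075
t = (39.278−36.143)/2.4075 = 1.3021
df = 30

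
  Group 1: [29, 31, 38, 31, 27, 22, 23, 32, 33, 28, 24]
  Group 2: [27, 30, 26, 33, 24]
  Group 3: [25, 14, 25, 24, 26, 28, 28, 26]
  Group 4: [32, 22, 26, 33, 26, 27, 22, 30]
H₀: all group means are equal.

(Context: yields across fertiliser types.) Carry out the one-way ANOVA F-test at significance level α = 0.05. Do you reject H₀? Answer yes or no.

Group means [28.91, 28.00, 24.50, 27.25], grand mean 27.250
SSB = Σnᵢ(x̄ᵢ−x̄)² = 93.591; SSW = ΣΣ(x−x̄ᵢ)² = 540.409
MSB = 93.591/3 = 31.1970; MSW = 540.409/28 = 19.3003
F = MSB/MSW = 1.6164
df = (3, 28)
p-value (upper-tail) = 0.20789
At α=0.05: p ≥ α → fail to reject H₀

reject H₀: no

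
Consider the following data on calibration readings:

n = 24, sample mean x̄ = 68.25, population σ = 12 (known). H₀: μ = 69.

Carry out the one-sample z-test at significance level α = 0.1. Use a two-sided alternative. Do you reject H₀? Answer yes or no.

SE = σ/√n = 12/√24 = 2.4495
z = (x̄−μ₀)/SE = (68.25−69)/2.4495 = -0.3062
p-value (two-sided) = 0.75946
At α=0.1: p ≥ α → fail to reject H₀

reject H₀: no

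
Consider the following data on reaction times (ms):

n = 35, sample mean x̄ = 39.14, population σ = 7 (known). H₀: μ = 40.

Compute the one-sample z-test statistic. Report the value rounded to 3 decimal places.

test statistic = -0.727

SE = σ/√n = 7/√35 = 1.1832
z = (x̄−μ₀)/SE = (39.14−40)/1.1832 = -0.7268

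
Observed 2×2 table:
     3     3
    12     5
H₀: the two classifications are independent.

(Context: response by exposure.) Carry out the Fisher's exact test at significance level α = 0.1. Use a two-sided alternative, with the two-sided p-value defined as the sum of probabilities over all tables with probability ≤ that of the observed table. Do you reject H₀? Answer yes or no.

reject H₀: no

Margins: r₁=6, r₂=17, c₁=15, c₂=8, n=23
p_obs = C(6,3)·C(17,12)/C(23,15); sum pmf over tables with pmf ≤ p_obs
p-value (two-sided) = 0.62139
At α=0.1: p ≥ α → fail to reject H₀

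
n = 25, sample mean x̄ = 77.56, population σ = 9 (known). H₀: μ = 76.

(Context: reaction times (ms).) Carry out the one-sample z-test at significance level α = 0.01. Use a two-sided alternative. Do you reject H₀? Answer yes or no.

SE = σ/√n = 9/√25 = 1.8000
z = (x̄−μ₀)/SE = (77.56−76)/1.8000 = 0.8667
p-value (two-sided) = 0.38612
At α=0.01: p ≥ α → fail to reject H₀

reject H₀: no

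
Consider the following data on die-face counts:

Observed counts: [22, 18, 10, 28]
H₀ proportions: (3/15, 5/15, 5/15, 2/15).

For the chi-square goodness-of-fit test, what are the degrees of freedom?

df = k − 1 = 4 − 1 = 3

degrees of freedom = 3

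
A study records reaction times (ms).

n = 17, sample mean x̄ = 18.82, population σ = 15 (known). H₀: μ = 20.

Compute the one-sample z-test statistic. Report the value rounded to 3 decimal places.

test statistic = -0.324

SE = σ/√n = 15/√17 = 3.6380
z = (x̄−μ₀)/SE = (18.82−20)/3.6380 = -0.3244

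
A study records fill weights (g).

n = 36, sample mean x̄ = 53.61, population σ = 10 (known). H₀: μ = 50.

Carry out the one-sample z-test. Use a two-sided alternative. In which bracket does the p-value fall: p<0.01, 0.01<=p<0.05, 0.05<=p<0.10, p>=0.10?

p-value bracket: 0.01<=p<0.05

SE = σ/√n = 10/√36 = 1.6667
z = (x̄−μ₀)/SE = (53.61−50)/1.6667 = 2.1660
p-value (two-sided) = 0.03031
→ bracket: 0.01<=p<0.05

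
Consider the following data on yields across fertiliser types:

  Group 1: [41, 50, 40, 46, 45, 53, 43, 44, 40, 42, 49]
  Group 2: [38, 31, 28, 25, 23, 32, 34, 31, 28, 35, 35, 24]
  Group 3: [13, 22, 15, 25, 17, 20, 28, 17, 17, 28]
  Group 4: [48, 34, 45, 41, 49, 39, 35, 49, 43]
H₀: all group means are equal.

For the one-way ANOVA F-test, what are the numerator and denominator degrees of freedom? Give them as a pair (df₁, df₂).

k = 4 groups, N = 42 total
df = (k−1, N−k) = (4−1, 42−4) = (3, 38)

degrees of freedom = [3, 38]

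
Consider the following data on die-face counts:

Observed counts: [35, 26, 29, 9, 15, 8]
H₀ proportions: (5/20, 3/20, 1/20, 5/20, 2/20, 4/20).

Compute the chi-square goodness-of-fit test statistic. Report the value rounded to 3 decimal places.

test statistic = 116.694

n = 122; E_i = n·p_i = [30.50, 18.30, 6.10, 30.50, 12.20, 24.40]
χ² = (35−30.50)²/30.50 + (26−18.30)²/18.30 + (29−6.10)²/6.10 + (9−30.50)²/30.50 + (15−12.20)²/12.20 + (8−24.40)²/24.40 = 116.6940
df = 5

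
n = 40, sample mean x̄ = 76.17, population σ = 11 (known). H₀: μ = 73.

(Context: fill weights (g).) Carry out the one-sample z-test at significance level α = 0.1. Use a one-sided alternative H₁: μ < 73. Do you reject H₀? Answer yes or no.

SE = σ/√n = 11/√40 = 1.7393
z = (x̄−μ₀)/SE = (76.17−73)/1.7393 = 1.8226
p-value (one-sided, H₁ less) = 0.96582
At α=0.1: p ≥ α → fail to reject H₀

reject H₀: no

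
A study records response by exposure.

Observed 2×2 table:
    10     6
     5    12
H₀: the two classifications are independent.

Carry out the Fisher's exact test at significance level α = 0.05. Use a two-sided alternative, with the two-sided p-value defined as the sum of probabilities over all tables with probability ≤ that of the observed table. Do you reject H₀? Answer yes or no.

reject H₀: no

Margins: r₁=16, r₂=17, c₁=15, c₂=18, n=33
p_obs = C(16,10)·C(17,5)/C(33,15); sum pmf over tables with pmf ≤ p_obs
p-value (two-sided) = 0.08441
At α=0.05: p ≥ α → fail to reject H₀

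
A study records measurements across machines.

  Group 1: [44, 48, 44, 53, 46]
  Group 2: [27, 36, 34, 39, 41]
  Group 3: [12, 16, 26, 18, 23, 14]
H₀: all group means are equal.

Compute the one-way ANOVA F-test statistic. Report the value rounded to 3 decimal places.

Group means [47.00, 35.40, 18.17], grand mean 32.562
SSB = Σnᵢ(x̄ᵢ−x̄)² = 2325.904; SSW = ΣΣ(x−x̄ᵢ)² = 318.033
MSB = 2325.904/2 = 1162.9521; MSW = 318.033/13 = 24.4641
F = MSB/MSW = 47.5371
df = (2, 13)

test statistic = 47.537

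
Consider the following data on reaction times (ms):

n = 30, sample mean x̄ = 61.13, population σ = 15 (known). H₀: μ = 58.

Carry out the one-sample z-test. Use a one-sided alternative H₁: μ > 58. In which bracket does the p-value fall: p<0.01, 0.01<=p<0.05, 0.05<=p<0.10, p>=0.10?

SE = σ/√n = 15/√30 = 2.7386
z = (x̄−μ₀)/SE = (61.13−58)/2.7386 = 1.1429
p-value (one-sided, H₁ greater) = 0.12654
→ bracket: p>=0.10

p-value bracket: p>=0.10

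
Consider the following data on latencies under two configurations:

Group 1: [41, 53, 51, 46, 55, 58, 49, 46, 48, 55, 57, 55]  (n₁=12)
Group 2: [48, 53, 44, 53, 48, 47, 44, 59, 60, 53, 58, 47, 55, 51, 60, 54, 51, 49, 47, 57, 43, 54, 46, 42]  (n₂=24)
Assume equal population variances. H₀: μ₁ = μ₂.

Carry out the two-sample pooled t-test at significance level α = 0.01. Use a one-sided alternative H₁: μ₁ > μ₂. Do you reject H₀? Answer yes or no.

x̄₁=51.167, s₁=5.219, n₁=12
x̄₂=50.958, s₂=5.497, n₂=24
s_p² = [11·5.219² + 23·5.497²]/34 = 29.2537
SE = √(s_p²·(1/12+1/24)) = 1.9123
t = (51.167−50.958)/1.9123 = 0.1089
df = 34
p-value (one-sided, H₁ greater) = 0.45694
At α=0.01: p ≥ α → fail to reject H₀

reject H₀: no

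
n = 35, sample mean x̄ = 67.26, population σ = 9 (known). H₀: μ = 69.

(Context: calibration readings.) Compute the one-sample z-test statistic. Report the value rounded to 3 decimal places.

SE = σ/√n = 9/√35 = 1.5213
z = (x̄−μ₀)/SE = (67.26−69)/1.5213 = -1.1438

test statistic = -1.144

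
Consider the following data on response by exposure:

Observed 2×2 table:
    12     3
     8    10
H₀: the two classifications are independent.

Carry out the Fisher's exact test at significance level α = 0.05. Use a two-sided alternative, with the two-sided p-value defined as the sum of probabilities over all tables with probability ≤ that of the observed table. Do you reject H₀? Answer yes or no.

Margins: r₁=15, r₂=18, c₁=20, c₂=13, n=33
p_obs = C(15,12)·C(18,8)/C(33,20); sum pmf over tables with pmf ≤ p_obs
p-value (two-sided) = 0.07244
At α=0.05: p ≥ α → fail to reject H₀

reject H₀: no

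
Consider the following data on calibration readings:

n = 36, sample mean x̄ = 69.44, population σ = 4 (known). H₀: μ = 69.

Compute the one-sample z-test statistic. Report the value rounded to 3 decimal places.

test statistic = 0.660

SE = σ/√n = 4/√36 = 0.6667
z = (x̄−μ₀)/SE = (69.44−69)/0.6667 = 0.6600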